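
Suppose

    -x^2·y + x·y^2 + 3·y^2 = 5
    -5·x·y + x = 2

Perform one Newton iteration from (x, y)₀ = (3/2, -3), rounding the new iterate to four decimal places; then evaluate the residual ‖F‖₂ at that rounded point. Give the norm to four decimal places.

12.6777

At (3/2, -3): F = (42.2500, 22.0000).
Jacobian J = [[-2·x·y + y^2, -x^2 + 2·x·y + 6·y], [-5·y + 1, -5·x]].
At the point, J = [[18.0000, -29.2500], [16.0000, -7.5000]] (det J = 333.0000).
Solving J·Δ = −F gives Δ = (-0.9809, 0.8408).
Then the next iterate is (x, y)₁ = (0.5191, -2.1592).
Re-evaluating at (0.5191, -2.1592): F = (11.988382, 4.123304), so ‖F‖₂ = 12.6777.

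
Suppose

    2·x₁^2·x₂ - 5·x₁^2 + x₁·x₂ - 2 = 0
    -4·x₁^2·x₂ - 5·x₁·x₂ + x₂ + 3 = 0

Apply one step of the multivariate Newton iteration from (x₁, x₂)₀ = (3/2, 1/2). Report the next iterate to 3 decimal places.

At (3/2, 1/2): F = (-10.250, -4.750).
Jacobian J = [[4·x₁·x₂ - 10·x₁ + x₂, 2·x₁^2 + x₁], [-8·x₁·x₂ - 5·x₂, -4·x₁^2 - 5·x₁ + 1]].
At the point, J = [[-11.500, 6.000], [-8.500, -15.500]] (det J = 229.250).
Solving J·Δ = −F gives Δ = (-0.817, 0.142).
Then the next iterate is (x₁, x₂)₁ = (0.683, 0.642).

(0.683, 0.642)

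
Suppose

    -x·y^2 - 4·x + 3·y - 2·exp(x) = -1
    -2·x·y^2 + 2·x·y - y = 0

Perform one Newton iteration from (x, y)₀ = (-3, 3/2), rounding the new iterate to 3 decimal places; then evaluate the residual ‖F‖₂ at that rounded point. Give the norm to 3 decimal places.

13.837

At (-3, 3/2): F = (24.15043, 3.000).
Jacobian J = [[-y^2 - 2·exp(x) - 4, -2·x·y + 3], [-2·y^2 + 2·y, -4·x·y + 2·x - 1]].
At the point, J = [[-6.34957, 12.000], [-1.500, 11.000]] (det J = -51.84532).
Solving J·Δ = −F gives Δ = (4.430, 0.331).
Then the next iterate is (x, y)₁ = (1.430, 1.831).
Re-evaluating at (1.430, 1.831): F = (-12.37856, -6.18266), so ‖F‖₂ = 13.837.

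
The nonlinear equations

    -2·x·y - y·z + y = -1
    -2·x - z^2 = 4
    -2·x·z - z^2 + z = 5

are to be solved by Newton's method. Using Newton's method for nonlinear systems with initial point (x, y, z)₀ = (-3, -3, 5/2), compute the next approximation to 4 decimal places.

(-2.2155, -0.4923, 1.3362)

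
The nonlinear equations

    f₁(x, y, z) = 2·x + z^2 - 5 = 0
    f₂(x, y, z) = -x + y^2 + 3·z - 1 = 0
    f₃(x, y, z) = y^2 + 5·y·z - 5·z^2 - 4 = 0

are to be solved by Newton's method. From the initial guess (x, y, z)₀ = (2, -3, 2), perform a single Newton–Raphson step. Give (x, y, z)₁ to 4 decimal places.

(2.7737, -1.6974, 0.8632)

At (2, -3, 2): F = (3.0000, 12.0000, -45.0000).
Jacobian J = [[2, 0, 2·z], [-1, 2·y, 3], [0, 2·y + 5·z, 5·y - 10·z]].
At the point, J = [[2.0000, 0.0000, 4.0000], [-1.0000, -6.0000, 3.0000], [0.0000, 4.0000, -35.0000]] (det J = 380.0000).
Solving J·Δ = −F gives Δ = (0.7737, 1.3026, -1.1368).
Then the next iterate is (x, y, z)₁ = (2.7737, -1.6974, 0.8632).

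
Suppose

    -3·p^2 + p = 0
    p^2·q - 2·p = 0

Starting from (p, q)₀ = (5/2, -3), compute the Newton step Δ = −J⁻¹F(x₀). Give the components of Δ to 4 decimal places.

At (5/2, -3): F = (-16.2500, -23.7500).
Jacobian J = [[-6·p + 1, 0], [2·p·q - 2, p^2]].
At the point, J = [[-14.0000, 0.0000], [-17.0000, 6.2500]] (det J = -87.5000).
Solving J·Δ = −F gives Δ = (-1.1607, 0.6429).

(-1.1607, 0.6429)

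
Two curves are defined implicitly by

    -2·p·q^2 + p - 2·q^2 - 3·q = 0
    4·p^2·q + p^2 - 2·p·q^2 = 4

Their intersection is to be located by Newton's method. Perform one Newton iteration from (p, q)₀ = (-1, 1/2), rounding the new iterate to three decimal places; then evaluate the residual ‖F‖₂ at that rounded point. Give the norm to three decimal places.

At (-1, 1/2): F = (-2.500, -0.500).
Jacobian J = [[-2·q^2 + 1, -4·p·q - 4·q - 3], [8·p·q + 2·p - 2·q^2, 4·p^2 - 4·p·q]].
At the point, J = [[0.500, -3.000], [-6.500, 6.000]] (det J = -16.500).
Solving J·Δ = −F gives Δ = (-1.000, -1.000).
Then the next iterate is (p, q)₁ = (-2.000, -0.500).
Re-evaluating at (-2.000, -0.500): F = (0.000, -7.000), so ‖F‖₂ = 7.000.

7.000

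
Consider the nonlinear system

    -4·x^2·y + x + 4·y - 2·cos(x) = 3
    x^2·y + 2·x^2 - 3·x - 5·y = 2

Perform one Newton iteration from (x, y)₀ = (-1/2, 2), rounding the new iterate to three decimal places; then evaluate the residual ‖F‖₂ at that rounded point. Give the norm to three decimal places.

At (-1/2, 2): F = (0.74483, -9.500).
Jacobian J = [[-8·x·y + 2·sin(x) + 1, -4·x^2 + 4], [2·x·y + 4·x - 3, x^2 - 5]].
At the point, J = [[8.04115, 3.000], [-7.000, -4.750]] (det J = -17.19546).
Solving J·Δ = −F gives Δ = (1.452, -4.139).
Then the next iterate is (x, y)₁ = (0.952, -2.139).
Re-evaluating at (0.952, -2.139): F = (-4.00977, 5.71302), so ‖F‖₂ = 6.980.

6.980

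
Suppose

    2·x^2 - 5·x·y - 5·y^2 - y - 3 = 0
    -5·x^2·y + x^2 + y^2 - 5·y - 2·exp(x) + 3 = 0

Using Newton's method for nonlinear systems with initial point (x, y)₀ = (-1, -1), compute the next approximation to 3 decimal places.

(-0.521, -0.320)

At (-1, -1): F = (-10.000, 14.26424).
Jacobian J = [[4·x - 5·y, -5·x - 10·y - 1], [-10·x·y + 2·x - 2·exp(x), -5·x^2 + 2·y - 5]].
At the point, J = [[1.000, 14.000], [-12.73576, -12.000]] (det J = 166.30062).
Solving J·Δ = −F gives Δ = (0.479, 0.680).
Then the next iterate is (x, y)₁ = (-0.521, -0.320).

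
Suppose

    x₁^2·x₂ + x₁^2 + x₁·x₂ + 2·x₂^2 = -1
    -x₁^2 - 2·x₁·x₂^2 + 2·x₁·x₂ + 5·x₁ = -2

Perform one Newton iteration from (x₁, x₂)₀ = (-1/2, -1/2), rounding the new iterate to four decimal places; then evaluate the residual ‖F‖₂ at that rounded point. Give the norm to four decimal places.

At (-1/2, -1/2): F = (1.8750, 0.0000).
Jacobian J = [[2·x₁·x₂ + 2·x₁ + x₂, x₁^2 + x₁ + 4·x₂], [-2·x₁ - 2·x₂^2 + 2·x₂ + 5, -4·x₁·x₂ + 2·x₁]].
At the point, J = [[-1.0000, -2.2500], [4.5000, -2.0000]] (det J = 12.1250).
Solving J·Δ = −F gives Δ = (0.3093, 0.6959).
Then the next iterate is (x₁, x₂)₁ = (-0.1907, 0.1959).
Re-evaluating at (-0.1907, 0.1959): F = (1.082886, 0.950054), so ‖F‖₂ = 1.4406.

1.4406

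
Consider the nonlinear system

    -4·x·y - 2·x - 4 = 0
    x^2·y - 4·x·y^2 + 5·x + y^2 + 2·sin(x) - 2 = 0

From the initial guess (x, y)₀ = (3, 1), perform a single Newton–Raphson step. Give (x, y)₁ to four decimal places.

(-0.0482, 0.6908)

At (3, 1): F = (-22.0000, 11.282240).
Jacobian J = [[-4·y - 2, -4·x], [2·x·y - 4·y^2 + 2·cos(x) + 5, x^2 - 8·x·y + 2·y]].
At the point, J = [[-6.0000, -12.0000], [5.020015, -13.0000]] (det J = 138.240180).
Solving J·Δ = −F gives Δ = (-3.0482, -0.3092).
Then the next iterate is (x, y)₁ = (-0.0482, 0.6908).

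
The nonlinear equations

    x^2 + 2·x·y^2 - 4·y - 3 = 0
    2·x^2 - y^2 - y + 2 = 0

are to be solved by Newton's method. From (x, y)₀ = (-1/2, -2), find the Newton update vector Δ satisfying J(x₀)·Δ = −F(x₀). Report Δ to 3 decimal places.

(-0.179, -0.286)

At (-1/2, -2): F = (1.250, 0.500).
Jacobian J = [[2·x + 2·y^2, 4·x·y - 4], [4·x, -2·y - 1]].
At the point, J = [[7.000, 0.000], [-2.000, 3.000]] (det J = 21.000).
Solving J·Δ = −F gives Δ = (-0.179, -0.286).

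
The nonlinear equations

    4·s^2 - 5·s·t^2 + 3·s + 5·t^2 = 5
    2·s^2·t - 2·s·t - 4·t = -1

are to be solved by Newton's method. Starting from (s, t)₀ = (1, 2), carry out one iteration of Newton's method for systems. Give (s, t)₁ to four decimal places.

(1.2222, 0.4722)

At (1, 2): F = (2.0000, -7.0000).
Jacobian J = [[8·s - 5·t^2 + 3, -10·s·t + 10·t], [4·s·t - 2·t, 2·s^2 - 2·s - 4]].
At the point, J = [[-9.0000, 0.0000], [4.0000, -4.0000]] (det J = 36.0000).
Solving J·Δ = −F gives Δ = (0.2222, -1.5278).
Then the next iterate is (s, t)₁ = (1.2222, 0.4722).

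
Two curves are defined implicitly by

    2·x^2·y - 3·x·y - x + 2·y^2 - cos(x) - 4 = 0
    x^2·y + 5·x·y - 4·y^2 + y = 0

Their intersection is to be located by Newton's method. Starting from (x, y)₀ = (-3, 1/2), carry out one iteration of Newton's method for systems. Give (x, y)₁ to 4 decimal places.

(-2.7355, 0.0964)

At (-3, 1/2): F = (13.989992, -3.5000).
Jacobian J = [[4·x·y - 3·y + sin(x) - 1, 2·x^2 - 3·x + 4·y], [2·x·y + 5·y, x^2 + 5·x - 8·y + 1]].
At the point, J = [[-8.641120, 29.0000], [-0.5000, -9.0000]] (det J = 92.270080).
Solving J·Δ = −F gives Δ = (0.2645, -0.4036).
Then the next iterate is (x, y)₁ = (-2.7355, 0.0964).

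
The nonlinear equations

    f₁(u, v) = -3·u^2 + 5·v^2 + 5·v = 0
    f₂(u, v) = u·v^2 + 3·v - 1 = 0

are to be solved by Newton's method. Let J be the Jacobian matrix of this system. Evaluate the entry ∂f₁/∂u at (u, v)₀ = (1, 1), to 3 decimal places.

-6.000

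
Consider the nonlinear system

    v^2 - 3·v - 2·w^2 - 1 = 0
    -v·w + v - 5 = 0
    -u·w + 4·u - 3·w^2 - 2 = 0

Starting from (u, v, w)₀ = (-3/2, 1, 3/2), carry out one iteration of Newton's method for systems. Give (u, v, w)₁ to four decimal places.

At (-3/2, 1, 3/2): F = (-7.5000, -5.5000, -12.5000).
Jacobian J = [[0, 2·v - 3, -4·w], [0, -w + 1, -v], [-w + 4, 0, -u - 6·w]].
At the point, J = [[0.0000, -1.0000, -6.0000], [0.0000, -0.5000, -1.0000], [2.5000, 0.0000, -7.5000]] (det J = -5.0000).
Solving J·Δ = −F gives Δ = (7.6250, -12.7500, 0.8750).
Then the next iterate is (u, v, w)₁ = (6.1250, -11.7500, 2.3750).

(6.1250, -11.7500, 2.3750)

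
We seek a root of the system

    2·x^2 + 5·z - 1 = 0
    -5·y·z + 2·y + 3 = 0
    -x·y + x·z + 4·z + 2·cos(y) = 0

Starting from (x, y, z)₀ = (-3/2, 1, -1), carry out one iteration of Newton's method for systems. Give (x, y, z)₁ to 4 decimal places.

At (-3/2, 1, -1): F = (-1.5000, 10.0000, 0.080605).
Jacobian J = [[4·x, 0, 5], [0, -5·z + 2, -5·y], [-y + z, -x - 2·sin(y), x + 4]].
At the point, J = [[-6.0000, 0.0000, 5.0000], [0.0000, 7.0000, -5.0000], [-2.0000, -0.182942, 2.5000]] (det J = -29.511741).
Solving J·Δ = −F gives Δ = (-1.2485, -2.2845, -1.1982).
Then the next iterate is (x, y, z)₁ = (-2.7485, -1.2845, -2.1982).

(-2.7485, -1.2845, -2.1982)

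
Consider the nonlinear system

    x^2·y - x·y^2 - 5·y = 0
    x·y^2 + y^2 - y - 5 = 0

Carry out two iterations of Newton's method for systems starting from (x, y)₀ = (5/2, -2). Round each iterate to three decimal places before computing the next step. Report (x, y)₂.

(1.810, -1.198)

At (5/2, -2): F = (-12.500, 11.000).
Jacobian J = [[2·x·y - y^2, x^2 - 2·x·y - 5], [y^2, 2·x·y + 2·y - 1]].
At the point, J = [[-14.000, 11.250], [4.000, -15.000]] (det J = 165.000).
Solving J·Δ = −F gives Δ = (-0.386, 0.630).
Then the next iterate is (x, y)₁ = (2.114, -1.370).
Round to (2.114, -1.370) and repeat: F = (-3.24029, 2.21467), J = [[-7.66926, 5.26136], [1.87690, -9.53236]].
Δ = (-0.304, 0.172), so (x, y)₂ = (1.810, -1.198).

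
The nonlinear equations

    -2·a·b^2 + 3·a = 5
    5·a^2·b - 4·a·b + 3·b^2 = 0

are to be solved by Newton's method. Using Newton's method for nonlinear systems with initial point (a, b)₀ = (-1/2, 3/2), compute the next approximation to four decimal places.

At (-1/2, 3/2): F = (-4.2500, 11.6250).
Jacobian J = [[-2·b^2 + 3, -4·a·b], [10·a·b - 4·b, 5·a^2 - 4·a + 6·b]].
At the point, J = [[-1.5000, 3.0000], [-13.5000, 12.2500]] (det J = 22.1250).
Solving J·Δ = −F gives Δ = (3.9294, 3.3814).
Then the next iterate is (a, b)₁ = (3.4294, 4.8814).

(3.4294, 4.8814)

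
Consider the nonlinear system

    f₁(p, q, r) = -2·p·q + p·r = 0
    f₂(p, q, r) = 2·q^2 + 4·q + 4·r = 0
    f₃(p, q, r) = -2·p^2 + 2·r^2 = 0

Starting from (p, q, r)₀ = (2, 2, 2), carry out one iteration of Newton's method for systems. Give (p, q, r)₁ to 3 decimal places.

At (2, 2, 2): F = (-4.000, 24.000, 0.000).
Jacobian J = [[-2·q + r, -2·p, p], [0, 4·q + 4, 4], [-4·p, 0, 4·r]].
At the point, J = [[-2.000, -4.000, 2.000], [0.000, 12.000, 4.000], [-8.000, 0.000, 8.000]] (det J = 128.000).
Solving J·Δ = −F gives Δ = (-3.000, -1.000, -3.000).
Then the next iterate is (p, q, r)₁ = (-1.000, 1.000, -1.000).

(-1.000, 1.000, -1.000)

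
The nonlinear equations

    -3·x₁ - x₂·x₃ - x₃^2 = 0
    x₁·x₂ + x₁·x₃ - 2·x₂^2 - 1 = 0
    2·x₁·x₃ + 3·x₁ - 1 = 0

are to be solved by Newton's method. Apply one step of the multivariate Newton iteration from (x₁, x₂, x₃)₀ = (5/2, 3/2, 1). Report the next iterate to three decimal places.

At (5/2, 3/2, 1): F = (-10.000, 0.750, 11.500).
Jacobian J = [[-3, -x₃, -x₂ - 2·x₃], [x₂ + x₃, x₁ - 4·x₂, x₁], [2·x₃ + 3, 0, 2·x₁]].
At the point, J = [[-3.000, -1.000, -3.500], [2.500, -3.500, 2.500], [5.000, 0.000, 5.000]] (det J = -8.750).
Solving J·Δ = −F gives Δ = (1.043, -1.429, -3.343).
Then the next iterate is (x₁, x₂, x₃)₁ = (3.543, 0.071, -2.343).

(3.543, 0.071, -2.343)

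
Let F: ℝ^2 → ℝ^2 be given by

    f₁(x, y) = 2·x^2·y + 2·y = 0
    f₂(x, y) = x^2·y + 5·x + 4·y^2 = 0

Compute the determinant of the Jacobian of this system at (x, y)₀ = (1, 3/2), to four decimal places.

46.0000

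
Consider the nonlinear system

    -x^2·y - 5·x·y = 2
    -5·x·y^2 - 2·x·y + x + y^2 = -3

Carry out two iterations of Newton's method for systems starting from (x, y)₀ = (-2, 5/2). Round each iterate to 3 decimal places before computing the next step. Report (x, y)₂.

(-5.897, -0.975)

At (-2, 5/2): F = (13.000, 79.750).
Jacobian J = [[-2·x·y - 5·y, -x^2 - 5·x], [-5·y^2 - 2·y + 1, -10·x·y - 2·x + 2·y]].
At the point, J = [[-2.500, 6.000], [-35.250, 59.000]] (det J = 64.000).
Solving J·Δ = −F gives Δ = (-4.508, -4.045).
Then the next iterate is (x, y)₁ = (-6.508, -1.545).
Round to (-6.508, -1.545) and repeat: F = (13.16273, 56.44310), J = [[-12.38472, -9.81406], [-7.84512, -90.62260]].
Δ = (0.611, 0.570), so (x, y)₂ = (-5.897, -0.975).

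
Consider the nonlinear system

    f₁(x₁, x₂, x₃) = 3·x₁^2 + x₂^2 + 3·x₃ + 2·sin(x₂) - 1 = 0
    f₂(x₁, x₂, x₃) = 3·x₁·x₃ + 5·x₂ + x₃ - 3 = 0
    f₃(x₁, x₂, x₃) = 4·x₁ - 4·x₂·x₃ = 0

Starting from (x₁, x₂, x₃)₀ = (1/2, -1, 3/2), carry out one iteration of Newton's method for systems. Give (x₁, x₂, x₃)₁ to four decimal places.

At (1/2, -1, 3/2): F = (3.567058, -4.2500, 8.0000).
Jacobian J = [[6·x₁, 2·x₂ + 2·cos(x₂), 3], [3·x₃, 5, 3·x₁ + 1], [4, -4·x₃, -4·x₂]].
At the point, J = [[3.0000, -0.919395, 3.0000], [4.5000, 5.0000, 2.5000], [4.0000, -6.0000, 4.0000]] (det J = -28.644837).
Solving J·Δ = −F gives Δ = (1.6523, 0.6795, -2.6331).
Then the next iterate is (x₁, x₂, x₃)₁ = (2.1523, -0.3205, -1.1331).

(2.1523, -0.3205, -1.1331)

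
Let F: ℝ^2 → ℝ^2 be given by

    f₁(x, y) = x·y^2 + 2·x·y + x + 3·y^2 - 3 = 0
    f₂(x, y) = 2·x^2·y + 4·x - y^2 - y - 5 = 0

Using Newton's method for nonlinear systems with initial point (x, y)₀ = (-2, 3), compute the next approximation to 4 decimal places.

(-1.8929, 6.1429)

At (-2, 3): F = (-8.0000, -1.0000).
Jacobian J = [[y^2 + 2·y + 1, 2·x·y + 2·x + 6·y], [4·x·y + 4, 2·x^2 - 2·y - 1]].
At the point, J = [[16.0000, 2.0000], [-20.0000, 1.0000]] (det J = 56.0000).
Solving J·Δ = −F gives Δ = (0.1071, 3.1429).
Then the next iterate is (x, y)₁ = (-1.8929, 6.1429).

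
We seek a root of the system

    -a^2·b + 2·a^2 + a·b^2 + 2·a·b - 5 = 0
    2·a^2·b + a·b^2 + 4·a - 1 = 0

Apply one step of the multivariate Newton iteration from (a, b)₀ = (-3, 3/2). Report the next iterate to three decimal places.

(-2.894, 0.833)

At (-3, 3/2): F = (-16.250, 7.250).
Jacobian J = [[-2·a·b + 4·a + b^2 + 2·b, -a^2 + 2·a·b + 2·a], [4·a·b + b^2 + 4, 2·a^2 + 2·a·b]].
At the point, J = [[2.250, -24.000], [-11.750, 9.000]] (det J = -261.750).
Solving J·Δ = −F gives Δ = (0.106, -0.667).
Then the next iterate is (a, b)₁ = (-2.894, 0.833).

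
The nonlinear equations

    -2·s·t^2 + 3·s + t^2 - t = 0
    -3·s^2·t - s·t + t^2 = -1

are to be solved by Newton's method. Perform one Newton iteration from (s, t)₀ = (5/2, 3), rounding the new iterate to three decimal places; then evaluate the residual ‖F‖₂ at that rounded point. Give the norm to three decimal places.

17.618

At (5/2, 3): F = (-31.500, -53.750).
Jacobian J = [[-2·t^2 + 3, -4·s·t + 2·t - 1], [-6·s·t - t, -3·s^2 - s + 2·t]].
At the point, J = [[-15.000, -25.000], [-48.000, -15.250]] (det J = -971.250).
Solving J·Δ = −F gives Δ = (-0.889, -0.727).
Then the next iterate is (s, t)₁ = (1.611, 2.273).
Re-evaluating at (1.611, 2.273): F = (-8.92003, -15.19277), so ‖F‖₂ = 17.618.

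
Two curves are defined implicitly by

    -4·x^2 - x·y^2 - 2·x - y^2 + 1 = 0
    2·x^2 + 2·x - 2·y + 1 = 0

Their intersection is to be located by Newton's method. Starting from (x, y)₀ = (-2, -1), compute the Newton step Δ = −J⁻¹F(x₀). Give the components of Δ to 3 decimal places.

At (-2, -1): F = (-10.000, 7.000).
Jacobian J = [[-8·x - y^2 - 2, -2·x·y - 2·y], [4·x + 2, -2]].
At the point, J = [[13.000, -2.000], [-6.000, -2.000]] (det J = -38.000).
Solving J·Δ = −F gives Δ = (0.895, 0.816).

(0.895, 0.816)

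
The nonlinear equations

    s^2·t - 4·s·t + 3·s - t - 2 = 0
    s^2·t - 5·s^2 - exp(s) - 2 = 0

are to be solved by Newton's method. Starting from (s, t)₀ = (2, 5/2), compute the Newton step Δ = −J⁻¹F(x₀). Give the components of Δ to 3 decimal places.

At (2, 5/2): F = (-8.500, -19.38906).
Jacobian J = [[2·s·t - 4·t + 3, s^2 - 4·s - 1], [2·s·t - 10·s - exp(s), s^2]].
At the point, J = [[3.000, -5.000], [-17.38906, 4.000]] (det J = -74.94528).
Solving J·Δ = −F gives Δ = (-1.747, -2.748).

(-1.747, -2.748)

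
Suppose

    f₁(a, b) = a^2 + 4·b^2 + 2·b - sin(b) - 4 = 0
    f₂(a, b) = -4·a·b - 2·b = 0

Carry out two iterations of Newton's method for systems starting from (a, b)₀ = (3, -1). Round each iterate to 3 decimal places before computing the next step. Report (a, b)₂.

(2.094, -0.017)

At (3, -1): F = (7.84147, 14.000).
Jacobian J = [[2·a, 8·b - cos(b) + 2], [-4·b, -4·a - 2]].
At the point, J = [[6.000, -6.54030], [4.000, -14.000]] (det J = -57.83879).
Solving J·Δ = −F gives Δ = (-0.315, 0.910).
Then the next iterate is (a, b)₁ = (2.685, -0.090).
Round to (2.685, -0.090) and repeat: F = (3.15150, 1.14660), J = [[5.370, 0.28405], [0.360, -12.740]].
Δ = (-0.591, 0.073), so (a, b)₂ = (2.094, -0.017).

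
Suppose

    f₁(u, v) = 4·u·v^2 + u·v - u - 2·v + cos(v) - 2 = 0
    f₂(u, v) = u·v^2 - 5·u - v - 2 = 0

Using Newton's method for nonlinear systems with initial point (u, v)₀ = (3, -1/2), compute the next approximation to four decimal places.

(-0.3187, -0.4965)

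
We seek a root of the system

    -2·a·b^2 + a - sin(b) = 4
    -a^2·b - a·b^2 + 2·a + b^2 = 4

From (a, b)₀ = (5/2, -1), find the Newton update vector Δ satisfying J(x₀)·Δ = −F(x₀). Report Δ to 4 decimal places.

(-0.6729, 0.5270)

At (5/2, -1): F = (-5.658529, 5.7500).
Jacobian J = [[-2·b^2 + 1, -4·a·b - cos(b)], [-2·a·b - b^2 + 2, -a^2 - 2·a·b + 2·b]].
At the point, J = [[-1.0000, 9.459698], [6.0000, -3.2500]] (det J = -53.508186).
Solving J·Δ = −F gives Δ = (-0.6729, 0.5270).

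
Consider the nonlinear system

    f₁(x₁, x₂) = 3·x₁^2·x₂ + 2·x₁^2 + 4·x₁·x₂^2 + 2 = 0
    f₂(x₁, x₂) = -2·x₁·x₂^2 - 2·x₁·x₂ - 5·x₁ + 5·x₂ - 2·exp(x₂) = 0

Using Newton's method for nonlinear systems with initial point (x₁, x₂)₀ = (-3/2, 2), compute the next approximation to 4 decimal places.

At (-3/2, 2): F = (-4.0000, 20.721888).
Jacobian J = [[6·x₁·x₂ + 4·x₁ + 4·x₂^2, 3·x₁^2 + 8·x₁·x₂], [-2·x₂^2 - 2·x₂ - 5, -4·x₁·x₂ - 2·x₁ - 2·exp(x₂) + 5]].
At the point, J = [[-8.0000, -17.2500], [-17.0000, 5.221888]] (det J = -335.025102).
Solving J·Δ = −F gives Δ = (1.0046, -0.6978).
Then the next iterate is (x₁, x₂)₁ = (-0.4954, 1.3022).

(-0.4954, 1.3022)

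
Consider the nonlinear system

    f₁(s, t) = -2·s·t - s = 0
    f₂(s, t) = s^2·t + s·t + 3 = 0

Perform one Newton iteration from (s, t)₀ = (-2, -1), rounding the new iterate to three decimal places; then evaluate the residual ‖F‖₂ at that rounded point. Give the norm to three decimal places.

1.862

At (-2, -1): F = (-2.000, 1.000).
Jacobian J = [[-2·t - 1, -2·s], [2·s·t + t, s^2 + s]].
At the point, J = [[1.000, 4.000], [3.000, 2.000]] (det J = -10.000).
Solving J·Δ = −F gives Δ = (-0.800, 0.700).
Then the next iterate is (s, t)₁ = (-2.800, -0.300).
Re-evaluating at (-2.800, -0.300): F = (1.120, 1.488), so ‖F‖₂ = 1.862.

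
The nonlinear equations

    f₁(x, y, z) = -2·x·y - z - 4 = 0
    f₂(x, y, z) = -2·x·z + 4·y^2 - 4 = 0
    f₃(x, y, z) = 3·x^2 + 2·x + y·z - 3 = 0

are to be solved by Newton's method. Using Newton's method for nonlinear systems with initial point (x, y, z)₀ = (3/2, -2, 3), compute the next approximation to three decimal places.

(2.020, -2.479, 5.514)

At (3/2, -2, 3): F = (-1.000, 3.000, 0.750).
Jacobian J = [[-2·y, -2·x, -1], [-2·z, 8·y, -2·x], [6·x + 2, z, y]].
At the point, J = [[4.000, -3.000, -1.000], [-6.000, -16.000, -3.000], [11.000, 3.000, -2.000]] (det J = 141.000).
Solving J·Δ = −F gives Δ = (0.520, -0.479, 2.514).
Then the next iterate is (x, y, z)₁ = (2.020, -2.479, 5.514).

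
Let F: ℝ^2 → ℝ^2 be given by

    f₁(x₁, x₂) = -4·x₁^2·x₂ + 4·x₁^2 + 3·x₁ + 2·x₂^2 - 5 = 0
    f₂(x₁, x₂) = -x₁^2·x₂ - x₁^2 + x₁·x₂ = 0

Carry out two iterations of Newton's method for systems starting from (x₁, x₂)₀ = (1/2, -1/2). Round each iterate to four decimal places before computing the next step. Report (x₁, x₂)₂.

(-1.0035, -3.9102)

At (1/2, -1/2): F = (-1.5000, -0.3750).
Jacobian J = [[-8·x₁·x₂ + 8·x₁ + 3, -4·x₁^2 + 4·x₂], [-2·x₁·x₂ - 2·x₁ + x₂, -x₁^2 + x₁]].
At the point, J = [[9.0000, -3.0000], [-1.0000, 0.2500]] (det J = -0.7500).
Solving J·Δ = −F gives Δ = (-2.0000, -6.5000).
Then the next iterate is (x₁, x₂)₁ = (-1.5000, -7.0000).
Round to (-1.5000, -7.0000) and repeat: F = (160.5000, 24.0000), J = [[-93.0000, -37.0000], [-25.0000, -3.7500]].
Δ = (0.4965, 3.0898), so (x₁, x₂)₂ = (-1.0035, -3.9102).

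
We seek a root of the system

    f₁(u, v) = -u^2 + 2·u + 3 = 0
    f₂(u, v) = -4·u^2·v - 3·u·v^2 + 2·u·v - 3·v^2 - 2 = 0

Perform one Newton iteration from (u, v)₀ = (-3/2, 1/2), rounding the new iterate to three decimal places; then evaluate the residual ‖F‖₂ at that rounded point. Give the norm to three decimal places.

2.282

At (-3/2, 1/2): F = (-2.250, -7.625).
Jacobian J = [[-2·u + 2, 0], [-8·u·v - 3·v^2 + 2·v, -4·u^2 - 6·u·v + 2·u - 6·v]].
At the point, J = [[5.000, 0.000], [6.250, -10.500]] (det J = -52.500).
Solving J·Δ = −F gives Δ = (0.450, -0.458).
Then the next iterate is (u, v)₁ = (-1.050, 0.042).
Re-evaluating at (-1.050, 0.042): F = (-0.20250, -2.27316), so ‖F‖₂ = 2.282.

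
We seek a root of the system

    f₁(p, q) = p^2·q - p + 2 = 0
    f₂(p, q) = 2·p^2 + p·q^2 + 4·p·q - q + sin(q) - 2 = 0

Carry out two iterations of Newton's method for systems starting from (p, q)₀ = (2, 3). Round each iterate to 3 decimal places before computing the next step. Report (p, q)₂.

At (2, 3): F = (12.000, 45.14112).
Jacobian J = [[2·p·q - 1, p^2], [4·p + q^2 + 4·q, 2·p·q + 4·p + cos(q) - 1]].
At the point, J = [[11.000, 4.000], [29.000, 18.01001]] (det J = 82.11008).
Solving J·Δ = −F gives Δ = (-0.433, -1.809).
Then the next iterate is (p, q)₁ = (1.567, 1.191).
Round to (1.567, 1.191) and repeat: F = (3.35749, 12.33667), J = [[2.73259, 2.45549], [12.45048, 9.37133]].
Δ = (0.236, -1.630), so (p, q)₂ = (1.803, -0.439).

(1.803, -0.439)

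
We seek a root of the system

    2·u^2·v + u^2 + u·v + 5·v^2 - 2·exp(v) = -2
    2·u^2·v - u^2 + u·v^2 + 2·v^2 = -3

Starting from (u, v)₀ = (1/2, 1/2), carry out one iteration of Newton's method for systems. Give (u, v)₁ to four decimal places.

At (1/2, 1/2): F = (0.702557, 3.6250).
Jacobian J = [[4·u·v + 2·u + v, 2·u^2 + u + 10·v - 2·exp(v)], [4·u·v - 2·u + v^2, 2·u^2 + 2·u·v + 4·v]].
At the point, J = [[2.5000, 2.702557], [0.2500, 3.0000]] (det J = 6.824361).
Solving J·Δ = −F gives Δ = (1.1267, -1.3022).
Then the next iterate is (u, v)₁ = (1.6267, -0.8022).

(1.6267, -0.8022)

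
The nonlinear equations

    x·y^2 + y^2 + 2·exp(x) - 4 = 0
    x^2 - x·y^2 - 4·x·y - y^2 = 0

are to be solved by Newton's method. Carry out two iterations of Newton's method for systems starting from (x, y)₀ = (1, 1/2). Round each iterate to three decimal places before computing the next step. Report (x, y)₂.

(0.687, 0.168)

At (1, 1/2): F = (1.93656, -1.500).
Jacobian J = [[y^2 + 2·exp(x), 2·x·y + 2·y], [2·x - y^2 - 4·y, -2·x·y - 4·x - 2·y]].
At the point, J = [[5.68656, 2.000], [-0.250, -6.000]] (det J = -33.61938).
Solving J·Δ = −F gives Δ = (-0.256, -0.239).
Then the next iterate is (x, y)₁ = (0.744, 0.261).
Round to (0.744, 0.261) and repeat: F = (0.32748, -0.34200), J = [[4.27679, 0.91037], [0.37588, -3.88637]].
Δ = (-0.057, -0.093), so (x, y)₂ = (0.687, 0.168).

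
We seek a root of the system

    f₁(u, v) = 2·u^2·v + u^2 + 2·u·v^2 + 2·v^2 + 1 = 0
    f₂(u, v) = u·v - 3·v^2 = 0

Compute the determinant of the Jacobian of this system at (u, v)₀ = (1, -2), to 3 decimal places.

-2.000

J = [[4·u·v + 2·u + 2·v^2, 2·u^2 + 4·u·v + 4·v], [v, u - 6·v]].
At the point, J = [[2.000, -14.000], [-2.000, 13.000]].
det J = -2.000.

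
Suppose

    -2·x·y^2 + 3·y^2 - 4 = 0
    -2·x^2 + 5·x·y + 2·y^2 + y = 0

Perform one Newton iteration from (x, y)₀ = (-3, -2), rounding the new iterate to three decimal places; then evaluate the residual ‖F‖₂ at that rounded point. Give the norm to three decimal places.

At (-3, -2): F = (32.000, 18.000).
Jacobian J = [[-2·y^2, -4·x·y + 6·y], [-4·x + 5·y, 5·x + 4·y + 1]].
At the point, J = [[-8.000, -36.000], [2.000, -22.000]] (det J = 248.000).
Solving J·Δ = −F gives Δ = (0.226, 0.839).
Then the next iterate is (x, y)₁ = (-2.774, -1.161).
Re-evaluating at (-2.774, -1.161): F = (7.52203, 2.24776), so ‖F‖₂ = 7.851.

7.851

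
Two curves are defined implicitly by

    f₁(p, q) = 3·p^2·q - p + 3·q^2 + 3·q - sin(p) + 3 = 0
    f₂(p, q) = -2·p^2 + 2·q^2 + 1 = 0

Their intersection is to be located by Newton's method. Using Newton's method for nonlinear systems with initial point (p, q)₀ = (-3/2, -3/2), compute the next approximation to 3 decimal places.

At (-3/2, -3/2): F = (-2.37751, 1.000).
Jacobian J = [[6·p·q - cos(p) - 1, 3·p^2 + 6·q + 3], [-4·p, 4·q]].
At the point, J = [[12.42926, 0.750], [6.000, -6.000]] (det J = -79.07558).
Solving J·Δ = −F gives Δ = (0.171, 0.338).
Then the next iterate is (p, q)₁ = (-1.329, -1.162).

(-1.329, -1.162)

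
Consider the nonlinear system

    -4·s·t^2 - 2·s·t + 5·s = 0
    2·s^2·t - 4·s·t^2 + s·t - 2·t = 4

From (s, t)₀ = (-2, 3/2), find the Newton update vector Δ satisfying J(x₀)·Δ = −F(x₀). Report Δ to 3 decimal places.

(0.480, -0.380)

At (-2, 3/2): F = (14.000, 20.000).
Jacobian J = [[-4·t^2 - 2·t + 5, -8·s·t - 2·s], [4·s·t - 4·t^2 + t, 2·s^2 - 8·s·t + s - 2]].
At the point, J = [[-7.000, 28.000], [-19.500, 28.000]] (det J = 350.000).
Solving J·Δ = −F gives Δ = (0.480, -0.380).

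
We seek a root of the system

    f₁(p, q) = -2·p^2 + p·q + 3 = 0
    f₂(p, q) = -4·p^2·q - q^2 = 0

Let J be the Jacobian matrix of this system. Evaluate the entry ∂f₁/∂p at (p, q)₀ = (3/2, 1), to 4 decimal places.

-5.0000

∂f₁/∂p = -4·p + q.
At (3/2, 1) this is -5.0000.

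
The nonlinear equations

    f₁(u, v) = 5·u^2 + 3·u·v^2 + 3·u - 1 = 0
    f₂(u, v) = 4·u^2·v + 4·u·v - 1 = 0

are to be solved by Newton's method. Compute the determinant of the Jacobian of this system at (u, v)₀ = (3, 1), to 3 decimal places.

J = [[10·u + 3·v^2 + 3, 6·u·v], [8·u·v + 4·v, 4·u^2 + 4·u]].
At the point, J = [[36.000, 18.000], [28.000, 48.000]].
det J = 1224.000.

1224.000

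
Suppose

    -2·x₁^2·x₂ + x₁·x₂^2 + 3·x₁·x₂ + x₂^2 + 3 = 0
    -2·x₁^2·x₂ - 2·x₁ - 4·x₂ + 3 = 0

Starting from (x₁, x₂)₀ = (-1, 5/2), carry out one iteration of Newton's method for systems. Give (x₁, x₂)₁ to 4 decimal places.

(-0.9317, 0.9244)

At (-1, 5/2): F = (-9.5000, -10.0000).
Jacobian J = [[-4·x₁·x₂ + x₂^2 + 3·x₂, -2·x₁^2 + 2·x₁·x₂ + 3·x₁ + 2·x₂], [-4·x₁·x₂ - 2, -2·x₁^2 - 4]].
At the point, J = [[23.7500, -5.0000], [8.0000, -6.0000]] (det J = -102.5000).
Solving J·Δ = −F gives Δ = (0.0683, -1.5756).
Then the next iterate is (x₁, x₂)₁ = (-0.9317, 0.9244).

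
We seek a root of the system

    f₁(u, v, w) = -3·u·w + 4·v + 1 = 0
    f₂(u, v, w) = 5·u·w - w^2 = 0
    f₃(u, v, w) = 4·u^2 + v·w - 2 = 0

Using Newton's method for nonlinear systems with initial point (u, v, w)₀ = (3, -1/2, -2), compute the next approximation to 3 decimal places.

At (3, -1/2, -2): F = (17.000, -34.000, 35.000).
Jacobian J = [[-3·w, 4, -3·u], [5·w, 0, 5·u - 2·w], [8·u, w, v]].
At the point, J = [[6.000, 4.000, -9.000], [-10.000, 0.000, 19.000], [24.000, -2.000, -0.500]] (det J = 1852.000).
Solving J·Δ = −F gives Δ = (-1.418, 0.224, 1.043).
Then the next iterate is (u, v, w)₁ = (1.582, -0.276, -0.957).

(1.582, -0.276, -0.957)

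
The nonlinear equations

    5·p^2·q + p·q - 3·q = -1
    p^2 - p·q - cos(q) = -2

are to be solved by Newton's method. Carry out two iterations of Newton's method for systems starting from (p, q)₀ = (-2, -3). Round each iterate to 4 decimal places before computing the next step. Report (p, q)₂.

At (-2, -3): F = (-44.0000, 0.989992).
Jacobian J = [[10·p·q + q, 5·p^2 + p - 3], [2·p - q, -p + sin(q)]].
At the point, J = [[57.0000, 15.0000], [-1.0000, 1.858880]] (det J = 120.956160).
Solving J·Δ = −F gives Δ = (0.7990, -0.1028).
Then the next iterate is (p, q)₁ = (-1.2010, -3.1028).
Round to (-1.2010, -3.1028) and repeat: F = (-8.342546, 0.715186), J = [[34.161828, 3.011005], [0.7008, 1.162217]].
Δ = (0.3152, -0.8054), so (p, q)₂ = (-0.8858, -3.9082).

(-0.8858, -3.9082)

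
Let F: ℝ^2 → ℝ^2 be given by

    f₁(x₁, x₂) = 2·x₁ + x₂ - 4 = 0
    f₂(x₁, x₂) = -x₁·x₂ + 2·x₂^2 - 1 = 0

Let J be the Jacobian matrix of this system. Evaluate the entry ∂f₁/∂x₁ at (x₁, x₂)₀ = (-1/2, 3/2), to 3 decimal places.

∂f₁/∂x₁ = 2.
At (-1/2, 3/2) this is 2.000.

2.000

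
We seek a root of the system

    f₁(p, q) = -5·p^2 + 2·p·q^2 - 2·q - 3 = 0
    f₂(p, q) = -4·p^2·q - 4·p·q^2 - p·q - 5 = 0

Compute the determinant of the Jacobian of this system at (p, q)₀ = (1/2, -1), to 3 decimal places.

J = [[-10·p + 2·q^2, 4·p·q - 2], [-8·p·q - 4·q^2 - q, -4·p^2 - 8·p·q - p]].
At the point, J = [[-3.000, -4.000], [1.000, 2.500]].
det J = -3.500.

-3.500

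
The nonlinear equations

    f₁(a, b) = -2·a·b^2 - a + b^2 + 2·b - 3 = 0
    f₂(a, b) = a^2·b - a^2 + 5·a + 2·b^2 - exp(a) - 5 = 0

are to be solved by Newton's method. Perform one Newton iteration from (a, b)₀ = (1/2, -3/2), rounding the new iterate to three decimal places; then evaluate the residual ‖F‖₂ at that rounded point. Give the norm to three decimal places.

5.253

At (1/2, -3/2): F = (-6.500, -0.27372).
Jacobian J = [[-2·b^2 - 1, -4·a·b + 2·b + 2], [2·a·b - 2·a - exp(a) + 5, a^2 + 4·b]].
At the point, J = [[-5.500, 2.000], [0.85128, -5.750]] (det J = 29.92244).
Solving J·Δ = −F gives Δ = (-1.267, -0.235).
Then the next iterate is (a, b)₁ = (-0.767, -1.735).
Re-evaluating at (-0.767, -1.735): F = (1.92491, -4.88792), so ‖F‖₂ = 5.253.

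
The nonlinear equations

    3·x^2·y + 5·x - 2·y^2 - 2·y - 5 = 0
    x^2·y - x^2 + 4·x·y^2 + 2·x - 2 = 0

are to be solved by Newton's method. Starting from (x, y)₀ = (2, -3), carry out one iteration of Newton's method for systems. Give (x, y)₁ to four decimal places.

At (2, -3): F = (-43.0000, 58.0000).
Jacobian J = [[6·x·y + 5, 3·x^2 - 4·y - 2], [2·x·y - 2·x + 4·y^2 + 2, x^2 + 8·x·y]].
At the point, J = [[-31.0000, 22.0000], [22.0000, -44.0000]] (det J = 880.0000).
Solving J·Δ = −F gives Δ = (-0.7000, 0.9682).
Then the next iterate is (x, y)₁ = (1.3000, -2.0318).

(1.3000, -2.0318)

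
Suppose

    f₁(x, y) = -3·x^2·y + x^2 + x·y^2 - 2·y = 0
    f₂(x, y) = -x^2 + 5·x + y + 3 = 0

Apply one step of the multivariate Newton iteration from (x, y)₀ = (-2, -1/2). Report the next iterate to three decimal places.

At (-2, -1/2): F = (10.500, -11.500).
Jacobian J = [[-6·x·y + 2·x + y^2, -3·x^2 + 2·x·y - 2], [-2·x + 5, 1]].
At the point, J = [[-9.750, -12.000], [9.000, 1.000]] (det J = 98.250).
Solving J·Δ = −F gives Δ = (1.298, -0.179).
Then the next iterate is (x, y)₁ = (-0.702, -0.679).

(-0.702, -0.679)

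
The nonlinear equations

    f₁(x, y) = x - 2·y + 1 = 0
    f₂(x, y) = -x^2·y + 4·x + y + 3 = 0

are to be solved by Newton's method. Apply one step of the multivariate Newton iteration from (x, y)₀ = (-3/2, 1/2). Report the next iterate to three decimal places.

(-0.949, 0.026)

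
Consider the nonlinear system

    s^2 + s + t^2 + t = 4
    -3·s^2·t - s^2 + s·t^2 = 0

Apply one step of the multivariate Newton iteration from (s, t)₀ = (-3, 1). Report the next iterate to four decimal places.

(-2.8333, -0.0556)

At (-3, 1): F = (4.0000, -39.0000).
Jacobian J = [[2·s + 1, 2·t + 1], [-6·s·t - 2·s + t^2, -3·s^2 + 2·s·t]].
At the point, J = [[-5.0000, 3.0000], [25.0000, -33.0000]] (det J = 90.0000).
Solving J·Δ = −F gives Δ = (0.1667, -1.0556).
Then the next iterate is (s, t)₁ = (-2.8333, -0.0556).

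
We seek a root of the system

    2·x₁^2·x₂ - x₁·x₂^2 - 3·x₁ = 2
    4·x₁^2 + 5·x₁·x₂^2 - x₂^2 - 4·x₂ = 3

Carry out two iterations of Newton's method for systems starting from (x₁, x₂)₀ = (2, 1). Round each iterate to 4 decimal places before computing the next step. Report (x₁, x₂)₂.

At (2, 1): F = (-2.0000, 18.0000).
Jacobian J = [[4·x₁·x₂ - x₂^2 - 3, 2·x₁^2 - 2·x₁·x₂], [8·x₁ + 5·x₂^2, 10·x₁·x₂ - 2·x₂ - 4]].
At the point, J = [[4.0000, 4.0000], [21.0000, 14.0000]] (det J = -28.0000).
Solving J·Δ = −F gives Δ = (-3.5714, 4.0714).
Then the next iterate is (x₁, x₂)₁ = (-1.5714, 5.0714).
Round to (-1.5714, 5.0714) and repeat: F = (68.174786, -241.202459), J = [[-60.595890, 20.876992], [116.024290, -93.834780]].
Δ = (0.4172, -2.0547), so (x₁, x₂)₂ = (-1.1542, 3.0167).

(-1.1542, 3.0167)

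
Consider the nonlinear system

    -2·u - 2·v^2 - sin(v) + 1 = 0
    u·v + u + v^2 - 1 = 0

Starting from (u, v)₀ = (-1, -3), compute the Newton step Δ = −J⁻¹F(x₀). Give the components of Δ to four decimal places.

At (-1, -3): F = (-14.858880, 10.0000).
Jacobian J = [[-2, -4·v - cos(v)], [v + 1, u + 2·v]].
At the point, J = [[-2.0000, 12.989992], [-2.0000, -7.0000]] (det J = 39.979985).
Solving J·Δ = −F gives Δ = (0.6475, 1.2436).

(0.6475, 1.2436)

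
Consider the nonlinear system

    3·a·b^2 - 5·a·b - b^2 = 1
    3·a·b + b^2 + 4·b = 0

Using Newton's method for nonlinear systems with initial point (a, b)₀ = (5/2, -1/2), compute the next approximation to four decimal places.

(8.2444, 0.8444)

At (5/2, -1/2): F = (6.8750, -5.5000).
Jacobian J = [[3·b^2 - 5·b, 6·a·b - 5·a - 2·b], [3·b, 3·a + 2·b + 4]].
At the point, J = [[3.2500, -19.0000], [-1.5000, 10.5000]] (det J = 5.6250).
Solving J·Δ = −F gives Δ = (5.7444, 1.3444).
Then the next iterate is (a, b)₁ = (8.2444, 0.8444).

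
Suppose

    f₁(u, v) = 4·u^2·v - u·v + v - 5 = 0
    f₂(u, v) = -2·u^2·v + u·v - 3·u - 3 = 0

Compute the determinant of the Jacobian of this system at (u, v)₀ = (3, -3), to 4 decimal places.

15.0000

J = [[8·u·v - v, 4·u^2 - u + 1], [-4·u·v + v - 3, -2·u^2 + u]].
At the point, J = [[-69.0000, 34.0000], [30.0000, -15.0000]].
det J = 15.0000.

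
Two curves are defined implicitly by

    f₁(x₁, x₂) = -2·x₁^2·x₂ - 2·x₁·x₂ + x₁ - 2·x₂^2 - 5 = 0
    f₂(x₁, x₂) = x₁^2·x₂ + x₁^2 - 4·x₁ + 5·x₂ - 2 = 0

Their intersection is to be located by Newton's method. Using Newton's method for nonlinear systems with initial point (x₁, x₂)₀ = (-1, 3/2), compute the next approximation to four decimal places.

At (-1, 3/2): F = (-10.5000, 12.0000).
Jacobian J = [[-4·x₁·x₂ - 2·x₂ + 1, -2·x₁^2 - 2·x₁ - 4·x₂], [2·x₁·x₂ + 2·x₁ - 4, x₁^2 + 5]].
At the point, J = [[4.0000, -6.0000], [-9.0000, 6.0000]] (det J = -30.0000).
Solving J·Δ = −F gives Δ = (0.3000, -1.5500).
Then the next iterate is (x₁, x₂)₁ = (-0.7000, -0.0500).

(-0.7000, -0.0500)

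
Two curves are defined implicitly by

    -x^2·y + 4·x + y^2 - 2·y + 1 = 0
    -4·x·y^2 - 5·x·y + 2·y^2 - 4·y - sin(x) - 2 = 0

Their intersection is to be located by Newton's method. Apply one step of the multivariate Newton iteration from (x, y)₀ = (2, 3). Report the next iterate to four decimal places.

At (2, 3): F = (0.0000, -98.909297).
Jacobian J = [[-2·x·y + 4, -x^2 + 2·y - 2], [-4·y^2 - 5·y - cos(x), -8·x·y - 5·x + 4·y - 4]].
At the point, J = [[-8.0000, 0.0000], [-50.583853, -50.0000]] (det J = 400.0000).
Solving J·Δ = −F gives Δ = (0.0000, -1.9782).
Then the next iterate is (x, y)₁ = (2.0000, 1.0218).

(2.0000, 1.0218)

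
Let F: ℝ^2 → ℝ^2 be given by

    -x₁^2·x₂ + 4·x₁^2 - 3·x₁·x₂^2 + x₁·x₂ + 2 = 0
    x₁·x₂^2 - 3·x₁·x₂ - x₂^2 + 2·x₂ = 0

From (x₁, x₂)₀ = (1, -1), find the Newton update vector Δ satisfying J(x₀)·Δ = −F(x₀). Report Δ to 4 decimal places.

(-0.3000, -0.2000)

At (1, -1): F = (3.0000, 1.0000).
Jacobian J = [[-2·x₁·x₂ + 8·x₁ - 3·x₂^2 + x₂, -x₁^2 - 6·x₁·x₂ + x₁], [x₂^2 - 3·x₂, 2·x₁·x₂ - 3·x₁ - 2·x₂ + 2]].
At the point, J = [[6.0000, 6.0000], [4.0000, -1.0000]] (det J = -30.0000).
Solving J·Δ = −F gives Δ = (-0.3000, -0.2000).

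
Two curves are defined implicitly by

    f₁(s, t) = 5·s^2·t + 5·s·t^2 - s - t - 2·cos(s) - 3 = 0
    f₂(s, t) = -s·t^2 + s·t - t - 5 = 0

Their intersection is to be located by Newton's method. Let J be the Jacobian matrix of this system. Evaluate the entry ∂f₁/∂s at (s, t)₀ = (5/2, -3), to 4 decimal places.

-29.8031

∂f₁/∂s = 10·s·t + 5·t^2 + 2·sin(s) - 1.
At (5/2, -3) this is -29.8031.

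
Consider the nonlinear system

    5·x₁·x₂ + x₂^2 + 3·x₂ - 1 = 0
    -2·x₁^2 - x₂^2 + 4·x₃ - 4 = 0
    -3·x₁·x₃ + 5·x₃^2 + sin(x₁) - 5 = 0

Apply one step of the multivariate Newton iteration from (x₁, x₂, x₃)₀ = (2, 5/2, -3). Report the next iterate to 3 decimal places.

(-1.698, 2.971, -2.245)

At (2, 5/2, -3): F = (37.750, -30.250, 58.90930).
Jacobian J = [[5·x₂, 5·x₁ + 2·x₂ + 3, 0], [-4·x₁, -2·x₂, 4], [-3·x₃ + cos(x₁), 0, -3·x₁ + 10·x₃]].
At the point, J = [[12.500, 18.000, 0.000], [-8.000, -5.000, 4.000], [8.58385, 0.000, -36.000]] (det J = -2315.96257).
Solving J·Δ = −F gives Δ = (-3.698, 0.471, 0.755).
Then the next iterate is (x₁, x₂, x₃)₁ = (-1.698, 2.971, -2.245).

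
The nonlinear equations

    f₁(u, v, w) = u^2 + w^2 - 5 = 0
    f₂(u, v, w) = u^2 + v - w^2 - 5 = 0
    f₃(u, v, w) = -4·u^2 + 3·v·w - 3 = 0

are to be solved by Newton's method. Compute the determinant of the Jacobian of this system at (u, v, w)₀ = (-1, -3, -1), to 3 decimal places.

J = [[2·u, 0, 2·w], [2·u, 1, -2·w], [-8·u, 3·w, 3·v]].
At the point, J = [[-2.000, 0.000, -2.000], [-2.000, 1.000, 2.000], [8.000, -3.000, -9.000]].
det J = 10.000.

10.000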